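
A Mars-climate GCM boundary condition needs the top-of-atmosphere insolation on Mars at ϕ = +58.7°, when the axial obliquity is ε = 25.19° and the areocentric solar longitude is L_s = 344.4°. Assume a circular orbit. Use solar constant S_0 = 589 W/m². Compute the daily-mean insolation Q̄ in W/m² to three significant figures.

sin δ = sin 25.19° × sin 344.4° = -0.11446, so δ = -6.572°.
cos h₀ = −tan(+58.7°) tan(-6.572°) = 0.1895, h₀ = 1.3801 rad.
Bracket: h₀ sin ϕ sin δ + cos ϕ cos δ sin h₀ = 1.3801×0.85446×-0.11446 + 0.51952×0.99343×0.98188 = -0.134976 + 0.506755 = 0.371779.
Q̄ = (S_0/π) × [bracket] = (589/π) × 0.371779 = 69.70 W/m².

Q̄ ≈ 69.7 W/m²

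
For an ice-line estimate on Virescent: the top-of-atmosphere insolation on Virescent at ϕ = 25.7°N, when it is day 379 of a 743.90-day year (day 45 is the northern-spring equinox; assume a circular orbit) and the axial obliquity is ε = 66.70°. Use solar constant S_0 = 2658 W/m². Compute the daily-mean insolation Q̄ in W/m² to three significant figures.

Q̄ ≈ 904 W/m²

Solar longitude: L_s = 360° × (379 − 45)/743.90 = 161.635°.
sin δ = sin 66.70° × sin 161.635° = 0.28938, so δ = +16.821°.
cos h₀ = −tan(+25.7°) tan(+16.821°) = -0.1455, h₀ = 1.7168 rad.
Bracket: h₀ sin ϕ sin δ + cos ϕ cos δ sin h₀ = 1.7168×0.43366×0.28938 + 0.90108×0.95721×0.98936 = 0.215446 + 0.853346 = 1.068792.
Q̄ = (S_0/π) × [bracket] = (2658/π) × 1.068792 = 904.3 W/m².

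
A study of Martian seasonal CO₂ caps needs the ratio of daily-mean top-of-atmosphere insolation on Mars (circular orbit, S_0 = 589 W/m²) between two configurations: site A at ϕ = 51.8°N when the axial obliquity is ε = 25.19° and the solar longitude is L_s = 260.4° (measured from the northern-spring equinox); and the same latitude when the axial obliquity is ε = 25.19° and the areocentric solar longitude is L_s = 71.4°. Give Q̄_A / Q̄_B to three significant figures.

Q̄_A / Q̄_B ≈ 0.124

— Configuration A (ϕ=+51.8°):
Solar declination: sin δ = sin ε · sin L_s = sin 25.19° × sin 260.4° = -0.41966, so δ = -24.813°.
cos h₀ = −tan(+51.8°) tan(-24.813°) = 0.5875, h₀ = 0.9428 rad.
Bracket: h₀ sin ϕ sin δ + cos ϕ cos δ sin h₀ = 0.9428×0.78586×-0.41966 + 0.61841×0.90768×0.80920 = -0.310930 + 0.454219 = 0.143289.
Q̄ = (S_0/π) × [bracket] = (589/π) × 0.143289 = 26.864 W/m².
— Configuration B (ϕ=+51.8°):
sin δ = sin 25.19° × sin 71.4° = 0.40339, so δ = +23.790°.
cos h₀ = −tan(+51.8°) tan(+23.790°) = -0.5602, h₀ = 2.1654 rad.
Bracket: h₀ sin ϕ sin δ + cos ϕ cos δ sin h₀ = 2.1654×0.78586×0.40339 + 0.61841×0.91503×0.82834 = 0.686449 + 0.468728 = 1.155177.
Q̄ = (S_0/π) × [bracket] = (589/π) × 1.155177 = 216.58 W/m².
Ratio Q̄_A / Q̄_B = 26.864 / 216.58 = 0.1240.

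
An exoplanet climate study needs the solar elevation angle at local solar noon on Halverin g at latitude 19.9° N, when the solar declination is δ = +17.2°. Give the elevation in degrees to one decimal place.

At local noon the hour angle is zero, so the zenith angle equals |φ − δ| = |+19.9° − (+17.200°)| = 2.700°.
Elevation = 90° − 2.700° = 87.3°.

87.3°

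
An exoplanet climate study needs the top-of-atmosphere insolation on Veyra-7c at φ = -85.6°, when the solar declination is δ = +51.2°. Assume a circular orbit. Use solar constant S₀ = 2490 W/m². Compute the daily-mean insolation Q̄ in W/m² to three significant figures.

Q̄ ≈ 0.00 W/m²

cos H₀ = −tan(-85.6°) tan(+51.200°) = 16.1640 ≥ 1 ⇒ polar night, H₀ = 0 and Q̄ = 0.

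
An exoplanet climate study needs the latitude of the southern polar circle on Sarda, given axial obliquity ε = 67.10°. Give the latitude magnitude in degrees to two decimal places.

The polar circle is the lowest latitude that experiences at least one full rotation of continuous darkness at the northern-summer solstice; it lies at |φ| = 90° − ε = 90° − 67.10° = 22.90°.

22.90°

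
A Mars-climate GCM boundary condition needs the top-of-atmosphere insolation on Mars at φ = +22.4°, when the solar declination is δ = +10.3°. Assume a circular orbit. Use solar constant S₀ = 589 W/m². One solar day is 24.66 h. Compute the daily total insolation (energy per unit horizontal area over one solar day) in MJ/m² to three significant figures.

cos H₀ = −tan(+22.4°) tan(+10.300°) = -0.0749, H₀ = 1.6458 rad.
Bracket: H₀ sin φ sin δ + cos φ cos δ sin H₀ = 1.6458×0.38107×0.17880 + 0.92455×0.98389×0.99719 = 0.112137 + 0.907099 = 1.019236.
Q̄ = (S₀/π) × [bracket] = (589/π) × 1.019236 = 191.09 W/m².
Daily total = Q̄ × 24.66 h × 3600 s/h = 191.09 × 24.66 × 3600 / 10⁶ = 16.96 MJ/m².

17.0 MJ/m²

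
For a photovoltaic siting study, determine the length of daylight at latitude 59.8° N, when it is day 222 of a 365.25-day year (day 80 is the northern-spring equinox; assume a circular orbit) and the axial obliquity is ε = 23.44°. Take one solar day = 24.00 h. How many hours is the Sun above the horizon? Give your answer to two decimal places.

Solar longitude: λ_s = 360° × (222 − 80)/365.25 = 139.959°.
sin δ = sin 23.44° × sin 139.959° = 0.25591, so δ = +14.828°.
cos H₀ = −tan φ · tan δ = −tan(+59.8°) × tan(+14.828°) = -0.4548, so H₀ = 2.0430 rad = 117.06°.
Daylight = 2H₀/(2π) × 24.00 h = (2.0430/π) × 24.00 = 15.61 h.

15.61 h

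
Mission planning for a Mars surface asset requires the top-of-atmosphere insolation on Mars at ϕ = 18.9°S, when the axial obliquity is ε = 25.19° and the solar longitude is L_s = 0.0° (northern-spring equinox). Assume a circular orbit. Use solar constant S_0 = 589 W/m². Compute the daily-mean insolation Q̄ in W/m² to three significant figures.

Q̄ ≈ 177 W/m²

Solar declination: sin δ = sin ε · sin L_s = sin 25.19° × sin 0.0° = 0.00000, so δ = +0.000°.
cos h₀ = −tan(-18.9°) tan(+0.000°) = 0.0000, h₀ = 1.5708 rad.
Bracket: h₀ sin ϕ sin δ + cos ϕ cos δ sin h₀ = 1.5708×-0.32392×0.00000 + 0.94609×1.00000×1.00000 = -0.000000 + 0.946090 = 0.946090.
Q̄ = (S_0/π) × [bracket] = (589/π) × 0.946090 = 177.4 W/m².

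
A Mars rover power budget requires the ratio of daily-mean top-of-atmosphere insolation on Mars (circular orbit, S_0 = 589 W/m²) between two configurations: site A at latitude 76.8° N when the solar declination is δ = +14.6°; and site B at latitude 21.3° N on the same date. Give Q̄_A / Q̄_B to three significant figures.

Q̄_A / Q̄_B ≈ 0.734

— Configuration A (ϕ=+76.8°):
cos h₀ = −tan(+76.8°) tan(+14.600°) = -1.1106 ≤ −1 ⇒ polar day, h₀ = π.
Bracket: h₀ sin ϕ sin δ + cos ϕ cos δ sin h₀ = 3.1416×0.97358×0.25207 + 0.22835×0.96771×0.00000 = 0.770981 + 0.000000 = 0.770981.
Q̄ = (S_0/π) × [bracket] = (589/π) × 0.770981 = 144.55 W/m².
— Configuration B (ϕ=+21.3°):
cos h₀ = −tan(+21.3°) tan(+14.600°) = -0.1016, h₀ = 1.6725 rad.
Bracket: h₀ sin ϕ sin δ + cos ϕ cos δ sin h₀ = 1.6725×0.36325×0.25207 + 0.93169×0.96771×0.99483 = 0.153142 + 0.896944 = 1.050086.
Q̄ = (S_0/π) × [bracket] = (589/π) × 1.050086 = 196.87 W/m².
Ratio Q̄_A / Q̄_B = 144.55 / 196.87 = 0.7342.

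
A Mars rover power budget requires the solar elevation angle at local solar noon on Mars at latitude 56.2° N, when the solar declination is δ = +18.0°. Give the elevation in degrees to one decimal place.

At local noon the hour angle is zero, so the zenith angle equals |ϕ − δ| = |+56.2° − (+18.000°)| = 38.200°.
Elevation = 90° − 38.200° = 51.8°.

51.8°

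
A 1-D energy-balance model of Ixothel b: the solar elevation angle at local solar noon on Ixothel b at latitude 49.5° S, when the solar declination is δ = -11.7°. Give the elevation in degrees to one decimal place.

At local noon the hour angle is zero, so the zenith angle equals |φ − δ| = |-49.5° − (-11.700°)| = 37.800°.
Elevation = 90° − 37.800° = 52.2°.

52.2°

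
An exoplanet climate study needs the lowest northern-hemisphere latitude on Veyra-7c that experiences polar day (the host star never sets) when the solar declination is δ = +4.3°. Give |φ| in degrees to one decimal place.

Polar day requires cos H₀ = −tan φ tan δ ≤ −1, i.e. tan φ tan δ ≥ 1.
The boundary is |tan φ| · |tan δ| = 1, so |φ| = 90° − |δ| = 90° − 4.3° = 85.7° in the northern hemisphere.

|φ| = 85.7°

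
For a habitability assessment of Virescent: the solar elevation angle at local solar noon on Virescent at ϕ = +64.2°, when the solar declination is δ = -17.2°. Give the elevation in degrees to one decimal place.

At local noon the hour angle is zero, so the zenith angle equals |ϕ − δ| = |+64.2° − (-17.200°)| = 81.400°.
Elevation = 90° − 81.400° = 8.6°.

8.6°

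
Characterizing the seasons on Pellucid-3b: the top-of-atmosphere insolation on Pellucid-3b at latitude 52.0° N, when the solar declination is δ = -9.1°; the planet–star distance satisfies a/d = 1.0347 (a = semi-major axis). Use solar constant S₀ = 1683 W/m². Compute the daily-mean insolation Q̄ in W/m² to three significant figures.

cos H₀ = −tan(+52.0°) tan(-9.100°) = 0.2050, H₀ = 1.3643 rad.
Bracket: H₀ sin φ sin δ + cos φ cos δ sin H₀ = 1.3643×0.78801×-0.15816 + 0.61566×0.98741×0.97876 = -0.170035 + 0.594997 = 0.424962.
Inverse-square distance factor (a/d)² = 1.0347² = 1.070604.
Q̄ = (S₀/π) × 1.070604 × [bracket] = (1683/π) × 1.070604 × 0.424962 = 243.7 W/m².

Q̄ ≈ 244 W/m²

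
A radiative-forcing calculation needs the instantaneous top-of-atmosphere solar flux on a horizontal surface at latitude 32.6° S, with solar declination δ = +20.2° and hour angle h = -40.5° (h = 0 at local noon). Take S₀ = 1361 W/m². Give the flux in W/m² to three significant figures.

cos θ_z = sin φ sin δ + cos φ cos δ cos h = -0.186037 + 0.601204 = 0.415167.
Flux = S₀ · cos θ_z = 1361 × 0.415167 = 565.0 W/m².

565 W/m²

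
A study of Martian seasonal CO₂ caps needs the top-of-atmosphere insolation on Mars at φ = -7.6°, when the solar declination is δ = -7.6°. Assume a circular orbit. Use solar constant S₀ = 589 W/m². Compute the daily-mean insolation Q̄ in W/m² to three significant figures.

cos H₀ = −tan(-7.6°) tan(-7.600°) = -0.0178, H₀ = 1.5886 rad.
Bracket: H₀ sin φ sin δ + cos φ cos δ sin H₀ = 1.5886×-0.13226×-0.13226 + 0.99122×0.99122×0.99984 = 0.027789 + 0.982360 = 1.010149.
Q̄ = (S₀/π) × [bracket] = (589/π) × 1.010149 = 189.4 W/m².

Q̄ ≈ 189 W/m²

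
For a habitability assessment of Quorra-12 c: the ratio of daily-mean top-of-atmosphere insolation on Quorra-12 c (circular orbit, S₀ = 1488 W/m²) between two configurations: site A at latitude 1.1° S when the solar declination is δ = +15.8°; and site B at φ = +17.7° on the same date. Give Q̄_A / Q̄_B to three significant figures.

— Configuration A (φ=-1.1°):
cos H₀ = −tan(-1.1°) tan(+15.800°) = 0.0054, H₀ = 1.5654 rad.
Bracket: H₀ sin φ sin δ + cos φ cos δ sin H₀ = 1.5654×-0.01920×0.27228 + 0.99982×0.96222×0.99999 = -0.008184 + 0.962037 = 0.953853.
Q̄ = (S₀/π) × [bracket] = (1488/π) × 0.953853 = 451.79 W/m².
— Configuration B (φ=+17.7°):
cos H₀ = −tan(+17.7°) tan(+15.800°) = -0.0903, H₀ = 1.6612 rad.
Bracket: H₀ sin φ sin δ + cos φ cos δ sin H₀ = 1.6612×0.30403×0.27228 + 0.95266×0.96222×0.99591 = 0.137516 + 0.912919 = 1.050435.
Q̄ = (S₀/π) × [bracket] = (1488/π) × 1.050435 = 497.53 W/m².
Ratio Q̄_A / Q̄_B = 451.79 / 497.53 = 0.9081.

Q̄_A / Q̄_B ≈ 0.908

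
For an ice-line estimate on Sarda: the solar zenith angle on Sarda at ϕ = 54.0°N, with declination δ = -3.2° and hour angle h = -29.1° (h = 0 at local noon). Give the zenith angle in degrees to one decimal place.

θ_z = 62.1°

cos θ_z = sin ϕ sin δ + cos ϕ cos δ cos h = -0.045161 + 0.512790 = 0.467629.
θ_z = arccos(0.467629) = 62.1°.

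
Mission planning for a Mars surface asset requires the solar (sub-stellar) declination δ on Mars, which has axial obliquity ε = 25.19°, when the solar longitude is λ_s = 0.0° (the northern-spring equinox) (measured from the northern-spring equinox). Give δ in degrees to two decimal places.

δ = +0.00°

sin δ = sin ε · sin λ_s = sin 25.19° × sin 0.0° = 0.000000.
δ = arcsin(0.000000) = +0.00°.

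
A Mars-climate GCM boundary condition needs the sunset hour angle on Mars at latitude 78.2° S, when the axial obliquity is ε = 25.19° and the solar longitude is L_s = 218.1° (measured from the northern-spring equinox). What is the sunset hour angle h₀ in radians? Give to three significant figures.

Solar declination: sin δ = sin ε · sin L_s = sin 25.19° × sin 218.1° = -0.26262, so δ = -15.226°.
Sunrise equation: cos h₀ = −tan ϕ · tan δ = -1.3028 ≤ −1, so the Sun never sets (polar day) and h₀ = π.

h₀ = 3.14 rad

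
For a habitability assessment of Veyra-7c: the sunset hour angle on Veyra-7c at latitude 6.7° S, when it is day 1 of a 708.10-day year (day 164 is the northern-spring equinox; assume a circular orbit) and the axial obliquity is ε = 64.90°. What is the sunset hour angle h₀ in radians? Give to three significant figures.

Solar longitude: L_s = 360° × (1 − 164)/708.10 = -82.870°, i.e. -82.870° + 360° = 277.130°.
sin δ = sin 64.90° × sin 277.130° = -0.89857, so δ = -63.970°.
cos h₀ = −tan ϕ · tan δ = −tan(-6.7°) × tan(-63.970°) = -0.2405, so h₀ = 1.8137 rad = 103.92°.

h₀ = 1.81 rad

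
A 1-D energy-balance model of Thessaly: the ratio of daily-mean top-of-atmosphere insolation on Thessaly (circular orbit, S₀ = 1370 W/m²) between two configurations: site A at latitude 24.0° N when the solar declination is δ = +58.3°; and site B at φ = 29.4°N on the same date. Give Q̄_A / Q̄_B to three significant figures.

Q̄_A / Q̄_B ≈ 0.873

— Configuration A (φ=+24.0°):
cos H₀ = −tan(+24.0°) tan(+58.300°) = -0.7209, H₀ = 2.3759 rad.
Bracket: H₀ sin φ sin δ + cos φ cos δ sin H₀ = 2.3759×0.40674×0.85081 + 0.91355×0.52547×0.69305 = 0.822200 + 0.332694 = 1.154894.
Q̄ = (S₀/π) × [bracket] = (1370/π) × 1.154894 = 503.63 W/m².
— Configuration B (φ=+29.4°):
cos H₀ = −tan(+29.4°) tan(+58.300°) = -0.9123, H₀ = 2.7198 rad.
Bracket: H₀ sin φ sin δ + cos φ cos δ sin H₀ = 2.7198×0.49090×0.85081 + 0.87121×0.52547×0.40944 = 1.135959 + 0.187439 = 1.323398.
Q̄ = (S₀/π) × [bracket] = (1370/π) × 1.323398 = 577.11 W/m².
Ratio Q̄_A / Q̄_B = 503.63 / 577.11 = 0.8727.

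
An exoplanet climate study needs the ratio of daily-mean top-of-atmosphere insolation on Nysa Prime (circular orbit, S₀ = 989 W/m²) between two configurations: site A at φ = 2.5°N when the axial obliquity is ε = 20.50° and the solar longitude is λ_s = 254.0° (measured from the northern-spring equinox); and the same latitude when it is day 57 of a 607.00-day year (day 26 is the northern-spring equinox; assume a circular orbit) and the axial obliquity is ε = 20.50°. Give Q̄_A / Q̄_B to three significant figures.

Q̄_A / Q̄_B ≈ 0.917

— Configuration A (φ=+2.5°):
Solar declination: sin δ = sin ε · sin λ_s = sin 20.50° × sin 254.0° = -0.33664, so δ = -19.672°.
cos H₀ = −tan(+2.5°) tan(-19.672°) = 0.0156, H₀ = 1.5552 rad.
Bracket: H₀ sin φ sin δ + cos φ cos δ sin H₀ = 1.5552×0.04362×-0.33664 + 0.99905×0.94163×0.99988 = -0.022837 + 0.940623 = 0.917786.
Q̄ = (S₀/π) × [bracket] = (989/π) × 0.917786 = 288.93 W/m².
— Configuration B (φ=+2.5°):
Solar longitude: λ_s = 360° × (57 − 26)/607.00 = 18.386°.
sin δ = sin 20.50° × sin 18.386° = 0.11046, so δ = +6.342°.
cos H₀ = −tan(+2.5°) tan(+6.342°) = -0.0049, H₀ = 1.5756 rad.
Bracket: H₀ sin φ sin δ + cos φ cos δ sin H₀ = 1.5756×0.04362×0.11046 + 0.99905×0.99388×0.99999 = 0.007592 + 0.992926 = 1.000518.
Q̄ = (S₀/π) × [bracket] = (989/π) × 1.000518 = 314.97 W/m².
Ratio Q̄_A / Q̄_B = 288.93 / 314.97 = 0.9173.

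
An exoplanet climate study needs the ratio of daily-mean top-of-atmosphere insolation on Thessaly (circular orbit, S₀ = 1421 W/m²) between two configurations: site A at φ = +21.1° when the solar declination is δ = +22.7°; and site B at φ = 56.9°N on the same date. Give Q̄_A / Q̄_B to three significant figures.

Q̄_A / Q̄_B ≈ 0.974

— Configuration A (φ=+21.1°):
cos H₀ = −tan(+21.1°) tan(+22.700°) = -0.1614, H₀ = 1.7329 rad.
Bracket: H₀ sin φ sin δ + cos φ cos δ sin H₀ = 1.7329×0.36000×0.38591 + 0.93295×0.92254×0.98689 = 0.240748 + 0.849400 = 1.090148.
Q̄ = (S₀/π) × [bracket] = (1421/π) × 1.090148 = 493.09 W/m².
— Configuration B (φ=+56.9°):
cos H₀ = −tan(+56.9°) tan(+22.700°) = -0.6417, H₀ = 2.2675 rad.
Bracket: H₀ sin φ sin δ + cos φ cos δ sin H₀ = 2.2675×0.83772×0.38591 + 0.54610×0.92254×0.76697 = 0.733048 + 0.386399 = 1.119447.
Q̄ = (S₀/π) × [bracket] = (1421/π) × 1.119447 = 506.35 W/m².
Ratio Q̄_A / Q̄_B = 493.09 / 506.35 = 0.9738.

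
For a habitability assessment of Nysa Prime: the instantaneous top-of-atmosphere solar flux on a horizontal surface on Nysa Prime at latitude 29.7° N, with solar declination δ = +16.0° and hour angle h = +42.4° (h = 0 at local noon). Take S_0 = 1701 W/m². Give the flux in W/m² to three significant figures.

cos θ_z = sin ϕ sin δ + cos ϕ cos δ cos h = 0.136567 + 0.616597 = 0.753164.
Flux = S_0 · cos θ_z = 1701 × 0.753164 = 1281 W/m².

1.28e+03 W/m²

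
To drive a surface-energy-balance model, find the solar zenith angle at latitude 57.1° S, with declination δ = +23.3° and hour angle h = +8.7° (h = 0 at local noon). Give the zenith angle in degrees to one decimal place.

cos θ_z = sin φ sin δ + cos φ cos δ cos h = -0.332108 + 0.493136 = 0.161028.
θ_z = arccos(0.161028) = 80.7°.

θ_z = 80.7°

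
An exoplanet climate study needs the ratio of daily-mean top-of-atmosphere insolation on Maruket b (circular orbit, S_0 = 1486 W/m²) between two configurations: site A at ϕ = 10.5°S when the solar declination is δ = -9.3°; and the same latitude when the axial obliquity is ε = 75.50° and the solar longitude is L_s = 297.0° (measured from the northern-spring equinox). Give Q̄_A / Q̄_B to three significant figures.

— Configuration A (ϕ=-10.5°):
cos h₀ = −tan(-10.5°) tan(-9.300°) = -0.0304, h₀ = 1.6012 rad.
Bracket: h₀ sin ϕ sin δ + cos ϕ cos δ sin h₀ = 1.6012×-0.18224×-0.16160 + 0.98325×0.98686×0.99954 = 0.047155 + 0.969884 = 1.017039.
Q̄ = (S_0/π) × [bracket] = (1486/π) × 1.017039 = 481.07 W/m².
— Configuration B (ϕ=-10.5°):
Solar declination: sin δ = sin ε · sin L_s = sin 75.50° × sin 297.0° = -0.86263, so δ = -59.613°.
cos h₀ = −tan(-10.5°) tan(-59.613°) = -0.3161, h₀ = 1.8924 rad.
Bracket: h₀ sin ϕ sin δ + cos ϕ cos δ sin h₀ = 1.8924×-0.18224×-0.86263 + 0.98325×0.50584×0.94874 = 0.297496 + 0.471872 = 0.769368.
Q̄ = (S_0/π) × [bracket] = (1486/π) × 0.769368 = 363.92 W/m².
Ratio Q̄_A / Q̄_B = 481.07 / 363.92 = 1.322.

Q̄_A / Q̄_B ≈ 1.32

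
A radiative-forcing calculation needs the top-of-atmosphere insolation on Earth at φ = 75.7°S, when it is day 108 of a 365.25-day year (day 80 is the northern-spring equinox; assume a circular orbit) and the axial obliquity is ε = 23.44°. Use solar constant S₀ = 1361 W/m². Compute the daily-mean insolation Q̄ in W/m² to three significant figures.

Solar longitude: λ_s = 360° × (108 − 80)/365.25 = 27.598°.
sin δ = sin 23.44° × sin 27.598° = 0.18428, so δ = +10.619°.
cos H₀ = −tan(-75.7°) tan(+10.619°) = 0.7356, H₀ = 0.7443 rad.
Bracket: H₀ sin φ sin δ + cos φ cos δ sin H₀ = 0.7443×-0.96902×0.18428 + 0.24700×0.98287×0.67747 = -0.132910 + 0.164469 = 0.031559.
Q̄ = (S₀/π) × [bracket] = (1361/π) × 0.031559 = 13.67 W/m².

Q̄ ≈ 13.7 W/m²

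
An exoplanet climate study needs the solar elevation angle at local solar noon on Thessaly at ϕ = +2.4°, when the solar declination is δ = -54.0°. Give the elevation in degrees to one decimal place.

At local noon the hour angle is zero, so the zenith angle equals |ϕ − δ| = |+2.4° − (-54.000°)| = 56.400°.
Elevation = 90° − 56.400° = 33.6°.

33.6°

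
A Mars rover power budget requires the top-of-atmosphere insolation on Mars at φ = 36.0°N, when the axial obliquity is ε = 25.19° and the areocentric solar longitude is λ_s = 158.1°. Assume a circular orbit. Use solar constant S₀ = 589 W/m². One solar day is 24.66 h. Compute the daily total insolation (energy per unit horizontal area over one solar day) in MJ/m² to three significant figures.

15.8 MJ/m²

sin δ = sin 25.19° × sin 158.1° = 0.15875, so δ = +9.134°.
cos H₀ = −tan(+36.0°) tan(+9.134°) = -0.1168, H₀ = 1.6879 rad.
Bracket: H₀ sin φ sin δ + cos φ cos δ sin H₀ = 1.6879×0.58779×0.15875 + 0.80902×0.98732×0.99315 = 0.157501 + 0.793290 = 0.950791.
Q̄ = (S₀/π) × [bracket] = (589/π) × 0.950791 = 178.26 W/m².
Daily total = Q̄ × 24.66 h × 3600 s/h = 178.26 × 24.66 × 3600 / 10⁶ = 15.83 MJ/m².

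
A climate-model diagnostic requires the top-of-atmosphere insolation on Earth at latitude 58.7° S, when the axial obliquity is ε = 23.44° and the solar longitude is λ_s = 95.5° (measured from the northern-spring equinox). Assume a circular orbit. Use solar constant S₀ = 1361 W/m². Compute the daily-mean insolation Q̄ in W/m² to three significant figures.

Solar declination: sin δ = sin ε · sin λ_s = sin 23.44° × sin 95.5° = 0.39596, so δ = +23.326°.
cos H₀ = −tan(-58.7°) tan(+23.326°) = 0.7092, H₀ = 0.7824 rad.
Bracket: H₀ sin φ sin δ + cos φ cos δ sin H₀ = 0.7824×-0.85446×0.39596 + 0.51952×0.91827×0.70501 = -0.264711 + 0.336332 = 0.071621.
Q̄ = (S₀/π) × [bracket] = (1361/π) × 0.071621 = 31.03 W/m².

Q̄ ≈ 31.0 W/m²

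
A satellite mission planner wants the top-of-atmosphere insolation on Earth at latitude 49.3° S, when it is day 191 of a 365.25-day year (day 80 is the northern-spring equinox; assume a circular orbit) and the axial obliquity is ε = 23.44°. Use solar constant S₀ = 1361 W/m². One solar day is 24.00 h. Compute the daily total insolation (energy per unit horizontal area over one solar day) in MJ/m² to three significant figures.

Solar longitude: λ_s = 360° × (191 − 80)/365.25 = 109.405°.
sin δ = sin 23.44° × sin 109.405° = 0.37519, so δ = +22.036°.
cos H₀ = −tan(-49.3°) tan(+22.036°) = 0.4706, H₀ = 1.0808 rad.
Bracket: H₀ sin φ sin δ + cos φ cos δ sin H₀ = 1.0808×-0.75813×0.37519 + 0.65210×0.92695×0.88236 = -0.307426 + 0.533355 = 0.225929.
Q̄ = (S₀/π) × [bracket] = (1361/π) × 0.225929 = 97.877 W/m².
Daily total = Q̄ × 24.00 h × 3600 s/h = 97.877 × 24.00 × 3600 / 10⁶ = 8.457 MJ/m².

8.46 MJ/m²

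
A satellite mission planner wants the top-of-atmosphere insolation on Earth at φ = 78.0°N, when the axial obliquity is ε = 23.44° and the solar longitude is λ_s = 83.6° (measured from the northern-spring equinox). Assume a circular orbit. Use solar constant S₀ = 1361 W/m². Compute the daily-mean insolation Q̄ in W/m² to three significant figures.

Q̄ ≈ 526 W/m²

Solar declination: sin δ = sin ε · sin λ_s = sin 23.44° × sin 83.6° = 0.39531, so δ = +23.285°.
cos H₀ = −tan(+78.0°) tan(+23.285°) = -2.0247 ≤ −1 ⇒ polar day, H₀ = π.
Bracket: H₀ sin φ sin δ + cos φ cos δ sin H₀ = 3.1416×0.97815×0.39531 + 0.20791×0.91855×0.00000 = 1.214770 + 0.000000 = 1.214770.
Q̄ = (S₀/π) × [bracket] = (1361/π) × 1.214770 = 526.3 W/m².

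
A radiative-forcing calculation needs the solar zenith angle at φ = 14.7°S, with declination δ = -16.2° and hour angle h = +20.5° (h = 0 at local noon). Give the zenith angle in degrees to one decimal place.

θ_z = 19.8°

cos θ_z = sin φ sin δ + cos φ cos δ cos h = 0.070796 + 0.870038 = 0.940834.
θ_z = arccos(0.940834) = 19.8°.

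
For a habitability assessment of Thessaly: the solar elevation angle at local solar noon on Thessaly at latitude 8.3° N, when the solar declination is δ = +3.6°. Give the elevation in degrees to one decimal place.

85.3°

At local noon the hour angle is zero, so the zenith angle equals |φ − δ| = |+8.3° − (+3.600°)| = 4.700°.
Elevation = 90° − 4.700° = 85.3°.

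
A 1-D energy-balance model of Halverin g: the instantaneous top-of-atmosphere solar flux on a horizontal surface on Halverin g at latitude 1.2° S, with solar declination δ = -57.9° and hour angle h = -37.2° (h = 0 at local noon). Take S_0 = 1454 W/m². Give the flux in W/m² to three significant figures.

cos θ_z = sin ϕ sin δ + cos ϕ cos δ cos h = 0.017741 + 0.423182 = 0.440923.
Flux = S_0 · cos θ_z = 1454 × 0.440923 = 641.1 W/m².

641 W/m²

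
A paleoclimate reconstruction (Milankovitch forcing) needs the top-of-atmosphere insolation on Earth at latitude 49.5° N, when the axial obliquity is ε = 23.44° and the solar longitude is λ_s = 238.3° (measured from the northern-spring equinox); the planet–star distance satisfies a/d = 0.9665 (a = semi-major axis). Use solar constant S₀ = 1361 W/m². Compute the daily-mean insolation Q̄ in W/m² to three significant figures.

Solar declination: sin δ = sin ε · sin λ_s = sin 23.44° × sin 238.3° = -0.33844, so δ = -19.782°.
cos H₀ = −tan(+49.5°) tan(-19.782°) = 0.4211, H₀ = 1.1361 rad.
Bracket: H₀ sin φ sin δ + cos φ cos δ sin H₀ = 1.1361×0.76041×-0.33844 + 0.64945×0.94099×0.90701 = -0.292379 + 0.554297 = 0.261918.
Inverse-square distance factor (a/d)² = 0.9665² = 0.934122.
Q̄ = (S₀/π) × 0.934122 × [bracket] = (1361/π) × 0.934122 × 0.261918 = 106.0 W/m².

Q̄ ≈ 106 W/m²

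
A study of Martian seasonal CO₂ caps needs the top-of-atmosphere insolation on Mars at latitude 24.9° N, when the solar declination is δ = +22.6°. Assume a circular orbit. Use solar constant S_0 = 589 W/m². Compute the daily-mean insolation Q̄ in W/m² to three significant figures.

cos h₀ = −tan(+24.9°) tan(+22.600°) = -0.1932, h₀ = 1.7652 rad.
Bracket: h₀ sin ϕ sin δ + cos ϕ cos δ sin h₀ = 1.7652×0.42104×0.38430 + 0.90704×0.92321×0.98116 = 0.285619 + 0.821612 = 1.107231.
Q̄ = (S_0/π) × [bracket] = (589/π) × 1.107231 = 207.6 W/m².

Q̄ ≈ 208 W/m²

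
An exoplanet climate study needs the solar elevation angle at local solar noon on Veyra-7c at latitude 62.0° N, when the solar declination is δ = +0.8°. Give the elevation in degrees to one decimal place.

At local noon the hour angle is zero, so the zenith angle equals |ϕ − δ| = |+62.0° − (+0.800°)| = 61.200°.
Elevation = 90° − 61.200° = 28.8°.

28.8°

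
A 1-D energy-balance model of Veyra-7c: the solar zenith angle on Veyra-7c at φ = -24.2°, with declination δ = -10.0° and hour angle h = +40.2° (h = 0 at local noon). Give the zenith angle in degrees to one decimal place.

cos θ_z = sin φ sin δ + cos φ cos δ cos h = 0.071182 + 0.686090 = 0.757272.
θ_z = arccos(0.757272) = 40.8°.

θ_z = 40.8°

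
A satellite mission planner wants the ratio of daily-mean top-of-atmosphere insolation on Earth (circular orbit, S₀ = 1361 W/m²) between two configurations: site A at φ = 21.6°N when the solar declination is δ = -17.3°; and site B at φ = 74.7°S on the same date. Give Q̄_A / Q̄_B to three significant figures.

— Configuration A (φ=+21.6°):
cos H₀ = −tan(+21.6°) tan(-17.300°) = 0.1233, H₀ = 1.4472 rad.
Bracket: H₀ sin φ sin δ + cos φ cos δ sin H₀ = 1.4472×0.36812×-0.29737 + 0.92978×0.95476×0.99237 = -0.158422 + 0.880943 = 0.722521.
Q̄ = (S₀/π) × [bracket] = (1361/π) × 0.722521 = 313.01 W/m².
— Configuration B (φ=-74.7°):
cos H₀ = −tan(-74.7°) tan(-17.300°) = -1.1385 ≤ −1 ⇒ polar day, H₀ = π.
Bracket: H₀ sin φ sin δ + cos φ cos δ sin H₀ = 3.1416×-0.96456×-0.29737 + 0.26387×0.95476×0.00000 = 0.901109 + 0.000000 = 0.901109.
Q̄ = (S₀/π) × [bracket] = (1361/π) × 0.901109 = 390.38 W/m².
Ratio Q̄_A / Q̄_B = 313.01 / 390.38 = 0.8018.

Q̄_A / Q̄_B ≈ 0.802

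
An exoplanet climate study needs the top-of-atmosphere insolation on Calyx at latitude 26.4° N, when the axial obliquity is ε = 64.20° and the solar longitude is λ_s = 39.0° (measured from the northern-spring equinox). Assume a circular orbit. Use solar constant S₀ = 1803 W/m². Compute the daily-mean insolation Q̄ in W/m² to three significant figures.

Q̄ ≈ 676 W/m²

Solar declination: sin δ = sin ε · sin λ_s = sin 64.20° × sin 39.0° = 0.56659, so δ = +34.513°.
cos H₀ = −tan(+26.4°) tan(+34.513°) = -0.3413, H₀ = 1.9191 rad.
Bracket: H₀ sin φ sin δ + cos φ cos δ sin H₀ = 1.9191×0.44464×0.56659 + 0.89571×0.82400×0.93994 = 0.483476 + 0.693737 = 1.177213.
Q̄ = (S₀/π) × [bracket] = (1803/π) × 1.177213 = 675.6 W/m².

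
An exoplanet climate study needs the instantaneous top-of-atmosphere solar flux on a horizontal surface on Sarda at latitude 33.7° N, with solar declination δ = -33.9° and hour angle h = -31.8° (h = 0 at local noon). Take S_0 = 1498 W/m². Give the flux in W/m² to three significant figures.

416 W/m²

cos θ_z = sin ϕ sin δ + cos ϕ cos δ cos h = -0.309462 + 0.586878 = 0.277416.
Flux = S_0 · cos θ_z = 1498 × 0.277416 = 415.6 W/m².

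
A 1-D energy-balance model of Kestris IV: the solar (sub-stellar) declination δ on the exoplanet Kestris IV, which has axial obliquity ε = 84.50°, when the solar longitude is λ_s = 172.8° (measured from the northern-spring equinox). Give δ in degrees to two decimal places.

sin δ = sin ε · sin λ_s = sin 84.50° × sin 172.8° = 0.124756.
δ = arcsin(0.124756) = +7.17°.

δ = +7.17°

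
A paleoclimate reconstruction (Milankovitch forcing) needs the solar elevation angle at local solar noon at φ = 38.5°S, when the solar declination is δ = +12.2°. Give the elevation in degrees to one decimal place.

At local noon the hour angle is zero, so the zenith angle equals |φ − δ| = |-38.5° − (+12.200°)| = 50.700°.
Elevation = 90° − 50.700° = 39.3°.

39.3°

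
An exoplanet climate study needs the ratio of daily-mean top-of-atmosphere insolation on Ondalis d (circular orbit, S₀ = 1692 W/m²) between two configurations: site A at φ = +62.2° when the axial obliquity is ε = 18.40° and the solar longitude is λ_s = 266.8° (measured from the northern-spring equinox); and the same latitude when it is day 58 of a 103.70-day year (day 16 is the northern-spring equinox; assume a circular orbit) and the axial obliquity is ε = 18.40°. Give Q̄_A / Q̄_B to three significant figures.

— Configuration A (φ=+62.2°):
Solar declination: sin δ = sin ε · sin λ_s = sin 18.40° × sin 266.8° = -0.31516, so δ = -18.370°.
cos H₀ = −tan(+62.2°) tan(-18.370°) = 0.6298, H₀ = 0.8894 rad.
Bracket: H₀ sin φ sin δ + cos φ cos δ sin H₀ = 0.8894×0.88458×-0.31516 + 0.46639×0.94904×0.77672 = -0.247951 + 0.343794 = 0.095843.
Q̄ = (S₀/π) × [bracket] = (1692/π) × 0.095843 = 51.619 W/m².
— Configuration B (φ=+62.2°):
Solar longitude: λ_s = 360° × (58 − 16)/103.70 = 145.805°.
sin δ = sin 18.40° × sin 145.805° = 0.17740, so δ = +10.218°.
cos H₀ = −tan(+62.2°) tan(+10.218°) = -0.3419, H₀ = 1.9197 rad.
Bracket: H₀ sin φ sin δ + cos φ cos δ sin H₀ = 1.9197×0.88458×0.17740 + 0.46639×0.98414×0.93974 = 0.301248 + 0.431334 = 0.732582.
Q̄ = (S₀/π) × [bracket] = (1692/π) × 0.732582 = 394.55 W/m².
Ratio Q̄_A / Q̄_B = 51.619 / 394.55 = 0.1308.

Q̄_A / Q̄_B ≈ 0.131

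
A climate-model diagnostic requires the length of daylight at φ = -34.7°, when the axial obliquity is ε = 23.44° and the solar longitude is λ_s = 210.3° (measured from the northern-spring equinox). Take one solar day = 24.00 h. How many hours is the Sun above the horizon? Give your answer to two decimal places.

13.09 h

Solar declination: sin δ = sin ε · sin λ_s = sin 23.44° × sin 210.3° = -0.20070, so δ = -11.578°.
cos H₀ = −tan φ · tan δ = −tan(-34.7°) × tan(-11.578°) = -0.1419, so H₀ = 1.7131 rad = 98.16°.
Daylight = 2H₀/(2π) × 24.00 h = (1.7131/π) × 24.00 = 13.09 h.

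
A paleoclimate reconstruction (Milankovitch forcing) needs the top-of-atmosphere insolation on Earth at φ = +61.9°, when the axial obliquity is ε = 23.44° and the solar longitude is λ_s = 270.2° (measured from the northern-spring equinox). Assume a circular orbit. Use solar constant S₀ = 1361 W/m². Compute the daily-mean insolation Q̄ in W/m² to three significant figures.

Q̄ ≈ 14.5 W/m²

Solar declination: sin δ = sin ε · sin λ_s = sin 23.44° × sin 270.2° = -0.39779, so δ = -23.440°.
cos H₀ = −tan(+61.9°) tan(-23.440°) = 0.8120, H₀ = 0.6232 rad.
Bracket: H₀ sin φ sin δ + cos φ cos δ sin H₀ = 0.6232×0.88213×-0.39779 + 0.47101×0.91748×0.58367 = -0.218682 + 0.252228 = 0.033546.
Q̄ = (S₀/π) × [bracket] = (1361/π) × 0.033546 = 14.53 W/m².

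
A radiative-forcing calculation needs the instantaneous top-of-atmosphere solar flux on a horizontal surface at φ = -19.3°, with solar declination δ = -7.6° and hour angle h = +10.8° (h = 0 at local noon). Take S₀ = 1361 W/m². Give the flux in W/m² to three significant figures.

1.31e+03 W/m²

cos θ_z = sin φ sin δ + cos φ cos δ cos h = 0.043713 + 0.918940 = 0.962653.
Flux = S₀ · cos θ_z = 1361 × 0.962653 = 1310 W/m².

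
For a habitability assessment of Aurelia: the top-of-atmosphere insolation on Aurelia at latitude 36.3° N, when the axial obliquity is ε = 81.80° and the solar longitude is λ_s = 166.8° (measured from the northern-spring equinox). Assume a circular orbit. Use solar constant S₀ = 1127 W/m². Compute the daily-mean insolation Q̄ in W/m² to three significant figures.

Solar declination: sin δ = sin ε · sin λ_s = sin 81.80° × sin 166.8° = 0.22602, so δ = +13.063°.
cos H₀ = −tan(+36.3°) tan(+13.063°) = -0.1704, H₀ = 1.7421 rad.
Bracket: H₀ sin φ sin δ + cos φ cos δ sin H₀ = 1.7421×0.59201×0.22602 + 0.80593×0.97412×0.98537 = 0.233104 + 0.773587 = 1.006691.
Q̄ = (S₀/π) × [bracket] = (1127/π) × 1.006691 = 361.1 W/m².

Q̄ ≈ 361 W/m²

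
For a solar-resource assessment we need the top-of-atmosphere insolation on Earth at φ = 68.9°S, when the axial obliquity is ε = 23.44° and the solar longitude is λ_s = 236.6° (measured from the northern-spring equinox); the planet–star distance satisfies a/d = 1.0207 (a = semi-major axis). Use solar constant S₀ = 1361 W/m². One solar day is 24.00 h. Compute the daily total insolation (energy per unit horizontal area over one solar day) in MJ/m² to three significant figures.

38.3 MJ/m²

Solar declination: sin δ = sin ε · sin λ_s = sin 23.44° × sin 236.6° = -0.33209, so δ = -19.396°.
cos H₀ = −tan(-68.9°) tan(-19.396°) = -0.9124, H₀ = 2.7200 rad.
Bracket: H₀ sin φ sin δ + cos φ cos δ sin H₀ = 2.7200×-0.93295×-0.33209 + 0.36000×0.94325×0.40925 = 0.842720 + 0.138969 = 0.981689.
Inverse-square distance factor (a/d)² = 1.0207² = 1.041828.
Q̄ = (S₀/π) × 1.041828 × [bracket] = (1361/π) × 1.041828 × 0.981689 = 443.08 W/m².
Daily total = Q̄ × 24.00 h × 3600 s/h = 443.08 × 24.00 × 3600 / 10⁶ = 38.28 MJ/m².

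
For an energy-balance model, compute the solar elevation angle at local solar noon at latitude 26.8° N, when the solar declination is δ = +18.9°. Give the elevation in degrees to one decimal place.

At local noon the hour angle is zero, so the zenith angle equals |φ − δ| = |+26.8° − (+18.900°)| = 7.900°.
Elevation = 90° − 7.900° = 82.1°.

82.1°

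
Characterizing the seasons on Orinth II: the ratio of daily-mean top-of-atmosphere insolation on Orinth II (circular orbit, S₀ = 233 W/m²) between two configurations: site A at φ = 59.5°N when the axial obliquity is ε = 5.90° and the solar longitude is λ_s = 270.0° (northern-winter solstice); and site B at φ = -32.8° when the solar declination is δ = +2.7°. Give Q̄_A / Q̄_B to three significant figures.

Q̄_A / Q̄_B ≈ 0.467

— Configuration A (φ=+59.5°):
Solar declination: sin δ = sin ε · sin λ_s = sin 5.90° × sin 270.0° = -0.10279, so δ = -5.900°.
cos H₀ = −tan(+59.5°) tan(-5.900°) = 0.1754, H₀ = 1.3944 rad.
Bracket: H₀ sin φ sin δ + cos φ cos δ sin H₀ = 1.3944×0.86163×-0.10279 + 0.50754×0.99470×0.98449 = -0.123498 + 0.497020 = 0.373522.
Q̄ = (S₀/π) × [bracket] = (233/π) × 0.373522 = 27.703 W/m².
— Configuration B (φ=-32.8°):
cos H₀ = −tan(-32.8°) tan(+2.700°) = 0.0304, H₀ = 1.5404 rad.
Bracket: H₀ sin φ sin δ + cos φ cos δ sin H₀ = 1.5404×-0.54171×0.04711 + 0.84057×0.99889×0.99954 = -0.039311 + 0.839251 = 0.799940.
Q̄ = (S₀/π) × [bracket] = (233/π) × 0.799940 = 59.329 W/m².
Ratio Q̄_A / Q̄_B = 27.703 / 59.329 = 0.4669.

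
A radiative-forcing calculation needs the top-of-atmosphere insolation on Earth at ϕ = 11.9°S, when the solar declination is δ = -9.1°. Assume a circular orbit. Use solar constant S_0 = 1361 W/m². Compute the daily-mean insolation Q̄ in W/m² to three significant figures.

Q̄ ≈ 441 W/m²

cos h₀ = −tan(-11.9°) tan(-9.100°) = -0.0338, h₀ = 1.6046 rad.
Bracket: h₀ sin ϕ sin δ + cos ϕ cos δ sin h₀ = 1.6046×-0.20620×-0.15816 + 0.97851×0.98741×0.99943 = 0.052330 + 0.965640 = 1.017970.
Q̄ = (S_0/π) × [bracket] = (1361/π) × 1.017970 = 441.0 W/m².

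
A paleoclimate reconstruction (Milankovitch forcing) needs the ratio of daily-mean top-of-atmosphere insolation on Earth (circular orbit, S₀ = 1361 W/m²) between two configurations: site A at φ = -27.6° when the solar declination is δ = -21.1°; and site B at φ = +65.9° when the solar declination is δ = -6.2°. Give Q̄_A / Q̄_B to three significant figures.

— Configuration A (φ=-27.6°):
cos H₀ = −tan(-27.6°) tan(-21.100°) = -0.2017, H₀ = 1.7739 rad.
Bracket: H₀ sin φ sin δ + cos φ cos δ sin H₀ = 1.7739×-0.46330×-0.36000 + 0.88620×0.93295×0.97944 = 0.295865 + 0.809782 = 1.105647.
Q̄ = (S₀/π) × [bracket] = (1361/π) × 1.105647 = 478.99 W/m².
— Configuration B (φ=+65.9°):
cos H₀ = −tan(+65.9°) tan(-6.200°) = 0.2429, H₀ = 1.3255 rad.
Bracket: H₀ sin φ sin δ + cos φ cos δ sin H₀ = 1.3255×0.91283×-0.10800 + 0.40833×0.99415×0.97006 = -0.130675 + 0.393787 = 0.263112.
Q̄ = (S₀/π) × [bracket] = (1361/π) × 0.263112 = 113.99 W/m².
Ratio Q̄_A / Q̄_B = 478.99 / 113.99 = 4.202.

Q̄_A / Q̄_B ≈ 4.20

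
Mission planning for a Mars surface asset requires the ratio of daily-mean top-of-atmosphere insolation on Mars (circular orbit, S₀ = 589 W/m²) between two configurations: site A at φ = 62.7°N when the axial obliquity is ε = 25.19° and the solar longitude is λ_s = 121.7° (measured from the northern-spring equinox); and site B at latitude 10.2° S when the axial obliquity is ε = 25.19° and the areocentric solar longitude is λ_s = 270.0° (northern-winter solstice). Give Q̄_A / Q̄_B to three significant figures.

Q̄_A / Q̄_B ≈ 1.05

— Configuration A (φ=+62.7°):
Solar declination: sin δ = sin ε · sin λ_s = sin 25.19° × sin 121.7° = 0.36212, so δ = +21.231°.
cos H₀ = −tan(+62.7°) tan(+21.231°) = -0.7527, H₀ = 2.4229 rad.
Bracket: H₀ sin φ sin δ + cos φ cos δ sin H₀ = 2.4229×0.88862×0.36212 + 0.45865×0.93213×0.65838 = 0.779658 + 0.281472 = 1.061130.
Q̄ = (S₀/π) × [bracket] = (589/π) × 1.061130 = 198.95 W/m².
— Configuration B (φ=-10.2°):
sin δ = sin 25.19° × sin 270.0° = -0.42562, so δ = -25.190°.
cos H₀ = −tan(-10.2°) tan(-25.190°) = -0.0846, H₀ = 1.6555 rad.
Bracket: H₀ sin φ sin δ + cos φ cos δ sin H₀ = 1.6555×-0.17708×-0.42562 + 0.98420×0.90490×0.99641 = 0.124773 + 0.887405 = 1.012178.
Q̄ = (S₀/π) × [bracket] = (589/π) × 1.012178 = 189.77 W/m².
Ratio Q̄_A / Q̄_B = 198.95 / 189.77 = 1.048.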